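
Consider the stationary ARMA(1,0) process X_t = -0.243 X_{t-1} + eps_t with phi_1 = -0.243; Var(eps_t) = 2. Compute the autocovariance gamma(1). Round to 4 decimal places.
\gamma(1) = -0.5165

Multiply the model equation by X_{t-k} and take expectations. With theta_0 = psi_0 = 1 and psi_j the MA(infinity) weights, this gives
  gamma(k) - sum_i phi_i gamma(k-i) = c_k,
  c_k = sigma^2 * sum_{j=k..q} theta_j psi_{j-k}   (c_k = 0 for k > q),
using gamma(-m) = gamma(m).
Pure AR (q = 0): c_0 = sigma^2 = 2, c_k = 0 for k >= 1.
Equations for k = 0 and k = 1 (AR order 1):
  gamma(0) = phi_1 gamma(1) + c_0
  gamma(1) = phi_1 gamma(0) + c_1
Substituting the second into the first: gamma(0) (1 - phi_1^2) = c_0 + phi_1 c_1, so
  gamma(0) = c_0 / (1 - phi_1^2) = 2 / (1 - (-0.243)^2) = 2 / 0.940951 = 2.125509.
  gamma(1) = phi_1 gamma(0) = (-0.243)(2.125509) = -0.516499.
Therefore gamma(1) = -0.5165 (to 4 decimal places).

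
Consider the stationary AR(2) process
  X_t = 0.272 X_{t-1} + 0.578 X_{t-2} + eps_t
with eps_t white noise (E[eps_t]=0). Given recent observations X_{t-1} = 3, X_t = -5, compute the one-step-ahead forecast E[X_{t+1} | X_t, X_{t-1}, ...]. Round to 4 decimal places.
E[X_{t+1} \mid \mathcal F_t] = 0.3740

For an AR(p) model X_t = c + sum_i phi_i X_{t-i} + eps_t, the
one-step-ahead conditional mean is
  E[X_{t+1} | X_t, ...] = c + sum_i phi_i X_{t+1-i}.
Substitute known values:
  E[X_{t+1} | ...] = (0.272) * (-5) + (0.578) * (3)
                   = 0.3740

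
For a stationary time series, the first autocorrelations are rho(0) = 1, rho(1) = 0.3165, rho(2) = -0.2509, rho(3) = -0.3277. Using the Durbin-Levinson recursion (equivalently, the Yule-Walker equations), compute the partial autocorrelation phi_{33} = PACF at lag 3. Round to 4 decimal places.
\phi_{33} = -0.1230

The PACF at lag k is phi_{kk}, the last component of the solution
to the Yule-Walker system G_k phi = r_k where
  (G_k)_{ij} = rho(|i - j|), (r_k)_i = rho(i), i,j = 1..k.
Equivalently, Durbin-Levinson gives phi_{kk} iteratively:
  phi_{11} = rho(1)
  phi_{kk} = [rho(k) - sum_{j=1..k-1} phi_{k-1,j} rho(k-j)]
            / [1 - sum_{j=1..k-1} phi_{k-1,j} rho(j)],
  phi_{k,j} = phi_{k-1,j} - phi_{kk} phi_{k-1,k-j},  j = 1..k-1.
Step k = 1:
  phi_11 = rho(1) = 0.3165.
Step k = 2:
  phi_22 = [rho(2) - phi_11 rho(1)] / [1 - phi_11 rho(1)] = [-0.2509 - (0.3165)(0.3165)] / [1 - (0.3165)(0.3165)]
         = -0.35107225 / 0.89982775 = -0.390155.
  Update: phi_21 = phi_11 - phi_22 phi_11 = 0.3165 - (-0.390155)(0.3165) = 0.439984.
Step k = 3:
  phi_33 = [rho(3) - phi_21 rho(2) - phi_22 rho(1)] / [1 - phi_21 rho(1) - phi_22 rho(2)]
    numerator   = -0.3277 - (0.439984)(-0.2509) - (-0.390155)(0.3165) = -0.09382396
    denominator = 1 - (0.439984)(0.3165) - (-0.390155)(-0.2509) = 0.76285517
  phi_33 = -0.09382396 / 0.76285517 = -0.123.
Therefore phi_{33} = -0.1230.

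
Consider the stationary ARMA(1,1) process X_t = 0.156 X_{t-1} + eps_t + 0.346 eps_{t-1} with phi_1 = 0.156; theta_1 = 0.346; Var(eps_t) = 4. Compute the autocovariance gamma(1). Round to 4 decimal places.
\gamma(1) = 2.1692

Multiply the model equation by X_{t-k} and take expectations. With theta_0 = psi_0 = 1 and psi_j the MA(infinity) weights, this gives
  gamma(k) - sum_i phi_i gamma(k-i) = c_k,
  c_k = sigma^2 * sum_{j=k..q} theta_j psi_{j-k}   (c_k = 0 for k > q),
using gamma(-m) = gamma(m).
psi-weights needed (psi_j = theta_j + sum_i phi_i psi_{j-i}):
  psi_1 = theta_1 + phi_1 = 0.346 + (0.156) = 0.502
Right-hand sides:
  c_0 = sigma^2 (1 + theta_1 psi_1) = 4 * (1 + (0.346)(0.502)) = 4 * 1.173692 = 4.694768
  c_1 = sigma^2 theta_1 = 4 * (0.346) = 1.384
  c_2 = 0
Equations for k = 0 and k = 1 (AR order 1):
  gamma(0) = phi_1 gamma(1) + c_0
  gamma(1) = phi_1 gamma(0) + c_1
Substituting the second into the first: gamma(0) (1 - phi_1^2) = c_0 + phi_1 c_1, so
  gamma(0) = (c_0 + phi_1 c_1) / (1 - phi_1^2) = (4.694768 + (0.156)(1.384)) / (1 - (0.156)^2) = 4.910672 / 0.975664 = 5.033159.
  gamma(1) = phi_1 gamma(0) + c_1 = (0.156)(5.033159) + (1.384) = 2.169173.
Therefore gamma(1) = 2.1692 (to 4 decimal places).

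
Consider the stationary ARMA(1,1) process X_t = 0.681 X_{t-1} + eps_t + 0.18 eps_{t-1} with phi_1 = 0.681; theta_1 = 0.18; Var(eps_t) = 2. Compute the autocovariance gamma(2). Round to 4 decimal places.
\gamma(2) = 2.4549

Multiply the model equation by X_{t-k} and take expectations. With theta_0 = psi_0 = 1 and psi_j the MA(infinity) weights, this gives
  gamma(k) - sum_i phi_i gamma(k-i) = c_k,
  c_k = sigma^2 * sum_{j=k..q} theta_j psi_{j-k}   (c_k = 0 for k > q),
using gamma(-m) = gamma(m).
psi-weights needed (psi_j = theta_j + sum_i phi_i psi_{j-i}):
  psi_1 = theta_1 + phi_1 = 0.18 + (0.681) = 0.861
Right-hand sides:
  c_0 = sigma^2 (1 + theta_1 psi_1) = 2 * (1 + (0.18)(0.861)) = 2 * 1.15498 = 2.30996
  c_1 = sigma^2 theta_1 = 2 * (0.18) = 0.36
  c_2 = 0
Equations for k = 0 and k = 1 (AR order 1):
  gamma(0) = phi_1 gamma(1) + c_0
  gamma(1) = phi_1 gamma(0) + c_1
Substituting the second into the first: gamma(0) (1 - phi_1^2) = c_0 + phi_1 c_1, so
  gamma(0) = (c_0 + phi_1 c_1) / (1 - phi_1^2) = (2.30996 + (0.681)(0.36)) / (1 - (0.681)^2) = 2.55512 / 0.536239 = 4.76489.
  gamma(1) = phi_1 gamma(0) + c_1 = (0.681)(4.76489) + (0.36) = 3.60489.
For k = 2 (> q): gamma(2) = phi_1 gamma(1) = (0.681)(3.60489) = 2.45493.
Therefore gamma(2) = 2.4549 (to 4 decimal places).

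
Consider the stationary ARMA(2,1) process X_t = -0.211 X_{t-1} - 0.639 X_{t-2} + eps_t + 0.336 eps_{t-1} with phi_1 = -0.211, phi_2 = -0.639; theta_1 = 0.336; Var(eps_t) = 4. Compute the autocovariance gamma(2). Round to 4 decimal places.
\gamma(2) = -4.4900

Multiply the model equation by X_{t-k} and take expectations. With theta_0 = psi_0 = 1 and psi_j the MA(infinity) weights, this gives
  gamma(k) - sum_i phi_i gamma(k-i) = c_k,
  c_k = sigma^2 * sum_{j=k..q} theta_j psi_{j-k}   (c_k = 0 for k > q),
using gamma(-m) = gamma(m).
psi-weights needed (psi_j = theta_j + sum_i phi_i psi_{j-i}):
  psi_1 = theta_1 + phi_1 = 0.336 + (-0.211) = 0.125
Right-hand sides:
  c_0 = sigma^2 (1 + theta_1 psi_1) = 4 * (1 + (0.336)(0.125)) = 4 * 1.042 = 4.168
  c_1 = sigma^2 theta_1 = 4 * (0.336) = 1.344
  c_2 = 0
Equations for k = 0, 1, 2 (AR order 2, c_2 = 0):
  (E0) gamma(0) = phi_1 gamma(1) + phi_2 gamma(2) + c_0
  (E1) gamma(1) = phi_1 gamma(0) + phi_2 gamma(1) + c_1
  (E2) gamma(2) = phi_1 gamma(1) + phi_2 gamma(0)
From (E1): gamma(1) = A gamma(0) + B with
  A = phi_1 / (1 - phi_2) = -0.211 / 1.639 = -0.128737,   B = c_1 / (1 - phi_2) = 1.344 / 1.639 = 0.820012.
Insert (E2) into (E0): gamma(0) (1 - phi_2^2) = phi_1 (1 + phi_2) gamma(1) + c_0.
  phi_1 (1 + phi_2) = (-0.211)(0.361) = -0.076171,   1 - phi_2^2 = 0.591679.
Replace gamma(1) by A gamma(0) + B and collect gamma(0):
  gamma(0) [0.591679 - (-0.076171)(-0.128737)] = (-0.076171)(0.820012) + 4.168
  gamma(0) * 0.581873 = 4.105539
  gamma(0) = 4.105539 / 0.581873 = 7.05573.
  gamma(1) = A gamma(0) + B = (-0.128737)(7.05573) + (0.820012) = -0.088322.
  gamma(2) = phi_1 gamma(1) + phi_2 gamma(0) = (-0.211)(-0.088322) + (-0.639)(7.05573) = -4.489976.
Therefore gamma(2) = -4.4900 (to 4 decimal places).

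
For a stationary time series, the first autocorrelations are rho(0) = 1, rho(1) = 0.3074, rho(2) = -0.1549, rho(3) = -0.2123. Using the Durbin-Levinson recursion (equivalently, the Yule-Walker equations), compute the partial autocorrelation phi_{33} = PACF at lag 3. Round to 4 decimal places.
\phi_{33} = -0.0800

The PACF at lag k is phi_{kk}, the last component of the solution
to the Yule-Walker system G_k phi = r_k where
  (G_k)_{ij} = rho(|i - j|), (r_k)_i = rho(i), i,j = 1..k.
Equivalently, Durbin-Levinson gives phi_{kk} iteratively:
  phi_{11} = rho(1)
  phi_{kk} = [rho(k) - sum_{j=1..k-1} phi_{k-1,j} rho(k-j)]
            / [1 - sum_{j=1..k-1} phi_{k-1,j} rho(j)],
  phi_{k,j} = phi_{k-1,j} - phi_{kk} phi_{k-1,k-j},  j = 1..k-1.
Step k = 1:
  phi_11 = rho(1) = 0.3074.
Step k = 2:
  phi_22 = [rho(2) - phi_11 rho(1)] / [1 - phi_11 rho(1)] = [-0.1549 - (0.3074)(0.3074)] / [1 - (0.3074)(0.3074)]
         = -0.24939476 / 0.90550524 = -0.275421.
  Update: phi_21 = phi_11 - phi_22 phi_11 = 0.3074 - (-0.275421)(0.3074) = 0.392064.
Step k = 3:
  phi_33 = [rho(3) - phi_21 rho(2) - phi_22 rho(1)] / [1 - phi_21 rho(1) - phi_22 rho(2)]
    numerator   = -0.2123 - (0.392064)(-0.1549) - (-0.275421)(0.3074) = -0.06690496
    denominator = 1 - (0.392064)(0.3074) - (-0.275421)(-0.1549) = 0.8368168
  phi_33 = -0.06690496 / 0.8368168 = -0.08.
Therefore phi_{33} = -0.0800.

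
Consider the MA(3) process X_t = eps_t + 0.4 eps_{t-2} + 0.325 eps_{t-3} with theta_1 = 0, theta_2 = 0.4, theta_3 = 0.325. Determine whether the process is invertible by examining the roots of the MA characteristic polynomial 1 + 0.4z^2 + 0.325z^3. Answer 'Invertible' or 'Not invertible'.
\text{Invertible}

The MA(q) characteristic polynomial is P(z) = 1 + 0.4z^2 + 0.325z^3.
Invertibility requires all roots to lie outside the unit circle, i.e. |z| > 1 for every root.
Degree 3: look for a simple real root z0 first, then factor out (1 - z/z0) and solve the remaining quadratic.
Testing z0 = -2: P(-2) = 1 + (0)(-2) + (0.4)(-2)^2 + (0.325)(-2)^3
  = 1 + (0) + (1.6) + (-2.6) = 0.  So z_0 = -2 is a root, |z_0| = 2.
Divide out the factor (1 + 0.5 z) = (1 - z/z0) (since 1/z0 = -0.5):
  P(z) = (1 + 0.5 z)(1 + (-0.5) z + (0.65) z^2)
  [check: z-coef -0.5 - (-0.5) = 0; z^2-coef 0.65 - (-0.5)(-0.5) = 0.4; z^3-coef -(-0.5)(0.65) = 0.325.]
Remaining roots from the quadratic factor 1 + (-0.5) z + (0.65) z^2:
  Set 1 + (-0.5) z + (0.65) z^2 = 0, i.e. a z^2 + b z + c = 0 with a = 0.65, b = -0.5, c = 1.
  Discriminant D = b^2 - 4ac = (-0.5)^2 - 4*(0.65)*1 = 0.25 - (2.6) = -2.35.
  D < 0, so the roots are the complex-conjugate pair z = (-b +/- i sqrt(-D)) / (2a) = 0.3846 +/- 1.1792i.
  For a conjugate pair |z|^2 = z * conj(z) = (product of roots) = c/a = 1/(0.65) = 1.538462, so |z| = sqrt(1.538462) = 1.2403 for both roots.
Moduli of all roots: 2.0000, 1.2403, 1.2403.
All moduli strictly greater than 1? Yes.
Verdict: Invertible.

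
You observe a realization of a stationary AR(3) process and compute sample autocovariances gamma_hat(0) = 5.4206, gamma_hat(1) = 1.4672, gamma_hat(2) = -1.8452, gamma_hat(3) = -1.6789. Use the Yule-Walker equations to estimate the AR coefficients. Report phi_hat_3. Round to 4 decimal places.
\hat\phi_{3} = -0.0750

The Yule-Walker equations for an AR(p) process read, in matrix form,
  Gamma_p phi = r_p,   with   (Gamma_p)_{ij} = gamma(|i - j|),
                       (r_p)_i = gamma(i),   i,j = 1..p.
Substitute the sample gammas (Toeplitz matrix and right-hand side of size 3):
  Gamma_p = [[5.4206, 1.4672, -1.8452], [1.4672, 5.4206, 1.4672], [-1.8452, 1.4672, 5.4206]]
  r_p     = [1.4672, -1.8452, -1.6789]
Written out (R1..R3):
  (R1) 5.4206 phi_1 + 1.4672 phi_2 - 1.8452 phi_3 = 1.4672
  (R2) 1.4672 phi_1 + 5.4206 phi_2 + 1.4672 phi_3 = -1.8452
  (R3) -1.8452 phi_1 + 1.4672 phi_2 + 5.4206 phi_3 = -1.6789
Gaussian elimination:
  R2 <- R2 - (1.4672/5.4206) R1 = R2 - (0.270671) R1:  5.023471 phi_2 + 1.966642 phi_3 = -2.242329
  R3 <- R3 - (-1.8452/5.4206) R1 = R3 - (-0.340405) R1:  1.966642 phi_2 + 4.792484 phi_3 = -1.179458
  R3 <- R3 - (1.966642/5.023471) R2 = R3 - (0.391491) R2:  4.022562 phi_3 = -0.301607
Back-substitution:
  phi_hat_3 = -0.301607 / 4.022562 = -0.074979
  phi_hat_2 = (-2.242329 - (1.966642)(-0.074979)) / 5.023471 = -0.417017
  phi_hat_1 = (1.4672 - (1.4672)(-0.417017) - (-1.8452)(-0.074979)) / 5.4206 = 0.358022
So phi_hat = [0.3580, -0.4170, -0.0750].
Therefore phi_hat_3 = -0.0750.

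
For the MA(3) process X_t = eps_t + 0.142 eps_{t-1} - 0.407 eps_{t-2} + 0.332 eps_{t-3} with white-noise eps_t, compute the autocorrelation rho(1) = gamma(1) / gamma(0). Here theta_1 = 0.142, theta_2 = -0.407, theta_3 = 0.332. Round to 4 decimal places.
\rho(1) = -0.0393

For an MA(q) process with theta_0 = 1, the autocovariance is
  gamma(k) = sigma^2 * sum_{i=0..q-k} theta_i * theta_{i+k},
and rho(k) = gamma(k) / gamma(0). Sigma^2 cancels.
  numerator   = (1)*(0.142) + (0.142)*(-0.407) + (-0.407)*(0.332) = -0.050918.
  denominator = (1)^2 + (0.142)^2 + (-0.407)^2 + (0.332)^2 = 1.296037.
  rho(1) = -0.050918 / 1.296037 = -0.0393.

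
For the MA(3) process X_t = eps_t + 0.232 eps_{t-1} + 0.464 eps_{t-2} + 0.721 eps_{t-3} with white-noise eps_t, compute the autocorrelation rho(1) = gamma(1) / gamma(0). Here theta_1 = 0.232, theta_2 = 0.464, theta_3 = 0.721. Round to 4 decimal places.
\rho(1) = 0.3769

For an MA(q) process with theta_0 = 1, the autocovariance is
  gamma(k) = sigma^2 * sum_{i=0..q-k} theta_i * theta_{i+k},
and rho(k) = gamma(k) / gamma(0). Sigma^2 cancels.
  numerator   = (1)*(0.232) + (0.232)*(0.464) + (0.464)*(0.721) = 0.674192.
  denominator = (1)^2 + (0.232)^2 + (0.464)^2 + (0.721)^2 = 1.788961.
  rho(1) = 0.674192 / 1.788961 = 0.3769.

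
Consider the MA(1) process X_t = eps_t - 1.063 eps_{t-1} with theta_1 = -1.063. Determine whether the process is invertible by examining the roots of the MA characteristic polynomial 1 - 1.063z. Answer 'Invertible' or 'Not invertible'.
\text{Not invertible}

The MA(q) characteristic polynomial is P(z) = 1 - 1.063z.
Invertibility requires all roots to lie outside the unit circle, i.e. |z| > 1 for every root.
This is linear in z: 1 + (-1.063) z = 0  =>  z = -1/(-1.063) = 0.940734,  |z| = 0.940734.
Moduli of all roots: 0.9407.
All moduli strictly greater than 1? No.
Verdict: Not invertible.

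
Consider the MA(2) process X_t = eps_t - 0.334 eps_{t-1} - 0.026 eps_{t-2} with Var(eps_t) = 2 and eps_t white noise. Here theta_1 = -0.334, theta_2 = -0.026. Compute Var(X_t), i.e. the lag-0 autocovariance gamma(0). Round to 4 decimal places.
\gamma(0) = 2.2245

For an MA(q) process X_t = eps_t + sum_i theta_i eps_{t-i} with
Var(eps_t) = sigma^2, the variance is
  gamma(0) = sigma^2 * (1 + sum_i theta_i^2).
  sum_i theta_i^2 = (-0.334)^2 + (-0.026)^2 = 0.111556 + 0.000676 = 0.112232.
  gamma(0) = 2 * (1 + 0.112232) = 2 * 1.112232 = 2.224464, which rounds to 2.2245.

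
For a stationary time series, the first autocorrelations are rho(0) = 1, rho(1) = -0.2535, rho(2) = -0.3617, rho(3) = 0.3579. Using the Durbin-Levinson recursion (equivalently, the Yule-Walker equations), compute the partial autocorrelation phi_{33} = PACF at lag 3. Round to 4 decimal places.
\phi_{33} = 0.1470

The PACF at lag k is phi_{kk}, the last component of the solution
to the Yule-Walker system G_k phi = r_k where
  (G_k)_{ij} = rho(|i - j|), (r_k)_i = rho(i), i,j = 1..k.
Equivalently, Durbin-Levinson gives phi_{kk} iteratively:
  phi_{11} = rho(1)
  phi_{kk} = [rho(k) - sum_{j=1..k-1} phi_{k-1,j} rho(k-j)]
            / [1 - sum_{j=1..k-1} phi_{k-1,j} rho(j)],
  phi_{k,j} = phi_{k-1,j} - phi_{kk} phi_{k-1,k-j},  j = 1..k-1.
Step k = 1:
  phi_11 = rho(1) = -0.2535.
Step k = 2:
  phi_22 = [rho(2) - phi_11 rho(1)] / [1 - phi_11 rho(1)] = [-0.3617 - (-0.2535)(-0.2535)] / [1 - (-0.2535)(-0.2535)]
         = -0.42596225 / 0.93573775 = -0.455215.
  Update: phi_21 = phi_11 - phi_22 phi_11 = -0.2535 - (-0.455215)(-0.2535) = -0.368897.
Step k = 3:
  phi_33 = [rho(3) - phi_21 rho(2) - phi_22 rho(1)] / [1 - phi_21 rho(1) - phi_22 rho(2)]
    numerator   = 0.3579 - (-0.368897)(-0.3617) - (-0.455215)(-0.2535) = 0.10907281
    denominator = 1 - (-0.368897)(-0.2535) - (-0.455215)(-0.3617) = 0.74183317
  phi_33 = 0.10907281 / 0.74183317 = 0.147.
Therefore phi_{33} = 0.1470.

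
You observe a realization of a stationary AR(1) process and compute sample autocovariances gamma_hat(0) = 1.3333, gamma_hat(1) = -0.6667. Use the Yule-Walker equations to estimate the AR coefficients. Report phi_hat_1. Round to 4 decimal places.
\hat\phi_{1} = -0.5000

The Yule-Walker equations for an AR(p) process read, in matrix form,
  Gamma_p phi = r_p,   with   (Gamma_p)_{ij} = gamma(|i - j|),
                       (r_p)_i = gamma(i),   i,j = 1..p.
Substitute the sample gammas (Toeplitz matrix and right-hand side of size 1):
  Gamma_p = [[1.3333]]
  r_p     = [-0.6667]
With p = 1 this is the single equation gamma(0) phi_1 = gamma(1):
  phi_hat_1 = gamma(1) / gamma(0) = -0.6667 / 1.3333 = -0.5000.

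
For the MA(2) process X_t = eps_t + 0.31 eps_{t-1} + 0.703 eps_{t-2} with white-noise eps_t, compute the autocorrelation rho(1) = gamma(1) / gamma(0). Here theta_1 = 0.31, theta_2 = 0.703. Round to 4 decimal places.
\rho(1) = 0.3320

For an MA(q) process with theta_0 = 1, the autocovariance is
  gamma(k) = sigma^2 * sum_{i=0..q-k} theta_i * theta_{i+k},
and rho(k) = gamma(k) / gamma(0). Sigma^2 cancels.
  numerator   = (1)*(0.31) + (0.31)*(0.703) = 0.52793.
  denominator = (1)^2 + (0.31)^2 + (0.703)^2 = 1.590309.
  rho(1) = 0.52793 / 1.590309 = 0.3320.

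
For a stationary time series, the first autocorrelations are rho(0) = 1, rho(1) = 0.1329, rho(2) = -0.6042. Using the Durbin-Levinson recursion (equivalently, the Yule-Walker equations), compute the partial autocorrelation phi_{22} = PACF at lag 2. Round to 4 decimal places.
\phi_{22} = -0.6330

The PACF at lag k is phi_{kk}, the last component of the solution
to the Yule-Walker system G_k phi = r_k where
  (G_k)_{ij} = rho(|i - j|), (r_k)_i = rho(i), i,j = 1..k.
Equivalently, Durbin-Levinson gives phi_{kk} iteratively:
  phi_{11} = rho(1)
  phi_{kk} = [rho(k) - sum_{j=1..k-1} phi_{k-1,j} rho(k-j)]
            / [1 - sum_{j=1..k-1} phi_{k-1,j} rho(j)],
  phi_{k,j} = phi_{k-1,j} - phi_{kk} phi_{k-1,k-j},  j = 1..k-1.
Step k = 1:
  phi_11 = rho(1) = 0.1329.
Step k = 2:
  phi_22 = [rho(2) - phi_11 rho(1)] / [1 - phi_11 rho(1)] = [-0.6042 - (0.1329)(0.1329)] / [1 - (0.1329)(0.1329)]
         = -0.62186241 / 0.98233759 = -0.633.
Therefore phi_{22} = -0.6330.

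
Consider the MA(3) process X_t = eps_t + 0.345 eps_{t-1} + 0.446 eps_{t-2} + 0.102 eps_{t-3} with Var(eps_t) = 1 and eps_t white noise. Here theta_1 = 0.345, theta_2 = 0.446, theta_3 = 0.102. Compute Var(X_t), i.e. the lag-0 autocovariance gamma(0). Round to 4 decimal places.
\gamma(0) = 1.3283

For an MA(q) process X_t = eps_t + sum_i theta_i eps_{t-i} with
Var(eps_t) = sigma^2, the variance is
  gamma(0) = sigma^2 * (1 + sum_i theta_i^2).
  sum_i theta_i^2 = (0.345)^2 + (0.446)^2 + (0.102)^2 = 0.119025 + 0.198916 + 0.010404 = 0.328345.
  gamma(0) = 1 * (1 + 0.328345) = 1 * 1.328345 = 1.328345, which rounds to 1.3283.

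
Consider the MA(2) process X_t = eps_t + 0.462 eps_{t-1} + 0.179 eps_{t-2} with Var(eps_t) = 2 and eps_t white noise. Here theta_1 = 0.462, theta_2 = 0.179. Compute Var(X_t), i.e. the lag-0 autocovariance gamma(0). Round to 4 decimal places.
\gamma(0) = 2.4910

For an MA(q) process X_t = eps_t + sum_i theta_i eps_{t-i} with
Var(eps_t) = sigma^2, the variance is
  gamma(0) = sigma^2 * (1 + sum_i theta_i^2).
  sum_i theta_i^2 = (0.462)^2 + (0.179)^2 = 0.213444 + 0.032041 = 0.245485.
  gamma(0) = 2 * (1 + 0.245485) = 2 * 1.245485 = 2.49097, which rounds to 2.4910.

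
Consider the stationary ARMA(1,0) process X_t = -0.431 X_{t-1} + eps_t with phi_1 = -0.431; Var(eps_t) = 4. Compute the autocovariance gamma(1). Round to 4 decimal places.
\gamma(1) = -2.1173

Multiply the model equation by X_{t-k} and take expectations. With theta_0 = psi_0 = 1 and psi_j the MA(infinity) weights, this gives
  gamma(k) - sum_i phi_i gamma(k-i) = c_k,
  c_k = sigma^2 * sum_{j=k..q} theta_j psi_{j-k}   (c_k = 0 for k > q),
using gamma(-m) = gamma(m).
Pure AR (q = 0): c_0 = sigma^2 = 4, c_k = 0 for k >= 1.
Equations for k = 0 and k = 1 (AR order 1):
  gamma(0) = phi_1 gamma(1) + c_0
  gamma(1) = phi_1 gamma(0) + c_1
Substituting the second into the first: gamma(0) (1 - phi_1^2) = c_0 + phi_1 c_1, so
  gamma(0) = c_0 / (1 - phi_1^2) = 4 / (1 - (-0.431)^2) = 4 / 0.814239 = 4.912563.
  gamma(1) = phi_1 gamma(0) = (-0.431)(4.912563) = -2.117314.
Therefore gamma(1) = -2.1173 (to 4 decimal places).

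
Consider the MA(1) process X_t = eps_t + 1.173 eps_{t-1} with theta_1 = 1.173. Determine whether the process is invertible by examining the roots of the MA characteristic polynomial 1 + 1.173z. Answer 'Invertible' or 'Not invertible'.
\text{Not invertible}

The MA(q) characteristic polynomial is P(z) = 1 + 1.173z.
Invertibility requires all roots to lie outside the unit circle, i.e. |z| > 1 for every root.
This is linear in z: 1 + (1.173) z = 0  =>  z = -1/(1.173) = -0.852515,  |z| = 0.852515.
Moduli of all roots: 0.8525.
All moduli strictly greater than 1? No.
Verdict: Not invertible.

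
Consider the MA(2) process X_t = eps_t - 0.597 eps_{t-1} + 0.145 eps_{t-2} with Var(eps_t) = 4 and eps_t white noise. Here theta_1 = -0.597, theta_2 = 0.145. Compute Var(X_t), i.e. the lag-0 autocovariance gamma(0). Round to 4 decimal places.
\gamma(0) = 5.5097

For an MA(q) process X_t = eps_t + sum_i theta_i eps_{t-i} with
Var(eps_t) = sigma^2, the variance is
  gamma(0) = sigma^2 * (1 + sum_i theta_i^2).
  sum_i theta_i^2 = (-0.597)^2 + (0.145)^2 = 0.356409 + 0.021025 = 0.377434.
  gamma(0) = 4 * (1 + 0.377434) = 4 * 1.377434 = 5.509736, which rounds to 5.5097.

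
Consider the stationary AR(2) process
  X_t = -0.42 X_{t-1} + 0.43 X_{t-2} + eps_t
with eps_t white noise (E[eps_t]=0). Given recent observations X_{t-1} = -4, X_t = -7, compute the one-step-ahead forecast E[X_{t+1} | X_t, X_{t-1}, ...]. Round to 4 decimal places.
E[X_{t+1} \mid \mathcal F_t] = 1.2200

For an AR(p) model X_t = c + sum_i phi_i X_{t-i} + eps_t, the
one-step-ahead conditional mean is
  E[X_{t+1} | X_t, ...] = c + sum_i phi_i X_{t+1-i}.
Substitute known values:
  E[X_{t+1} | ...] = (-0.42) * (-7) + (0.43) * (-4)
                   = 1.2200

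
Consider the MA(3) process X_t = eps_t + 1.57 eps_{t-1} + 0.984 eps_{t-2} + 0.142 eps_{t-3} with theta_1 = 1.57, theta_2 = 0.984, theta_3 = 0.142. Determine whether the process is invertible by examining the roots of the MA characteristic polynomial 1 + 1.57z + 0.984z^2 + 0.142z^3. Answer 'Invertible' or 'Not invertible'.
\text{Invertible}

The MA(q) characteristic polynomial is P(z) = 1 + 1.57z + 0.984z^2 + 0.142z^3.
Invertibility requires all roots to lie outside the unit circle, i.e. |z| > 1 for every root.
Degree 3: look for a simple real root z0 first, then factor out (1 - z/z0) and solve the remaining quadratic.
Testing z0 = -5: P(-5) = 1 + (1.57)(-5) + (0.984)(-5)^2 + (0.142)(-5)^3
  = 1 + (-7.85) + (24.6) + (-17.75) = 0.  So z_0 = -5 is a root, |z_0| = 5.
Divide out the factor (1 + 0.2 z) = (1 - z/z0) (since 1/z0 = -0.2):
  P(z) = (1 + 0.2 z)(1 + (1.37) z + (0.71) z^2)
  [check: z-coef 1.37 - (-0.2) = 1.57; z^2-coef 0.71 - (-0.2)(1.37) = 0.984; z^3-coef -(-0.2)(0.71) = 0.142.]
Remaining roots from the quadratic factor 1 + (1.37) z + (0.71) z^2:
  Set 1 + (1.37) z + (0.71) z^2 = 0, i.e. a z^2 + b z + c = 0 with a = 0.71, b = 1.37, c = 1.
  Discriminant D = b^2 - 4ac = (1.37)^2 - 4*(0.71)*1 = 1.8769 - (2.84) = -0.9631.
  D < 0, so the roots are the complex-conjugate pair z = (-b +/- i sqrt(-D)) / (2a) = -0.9648 +/- 0.6911i.
  For a conjugate pair |z|^2 = z * conj(z) = (product of roots) = c/a = 1/(0.71) = 1.408451, so |z| = sqrt(1.408451) = 1.1868 for both roots.
Moduli of all roots: 5.0000, 1.1868, 1.1868.
All moduli strictly greater than 1? Yes.
Verdict: Invertible.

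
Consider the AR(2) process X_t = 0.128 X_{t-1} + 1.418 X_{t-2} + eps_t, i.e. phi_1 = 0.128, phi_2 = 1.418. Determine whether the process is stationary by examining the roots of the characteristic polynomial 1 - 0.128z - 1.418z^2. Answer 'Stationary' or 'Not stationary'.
\text{Not stationary}

The AR(p) characteristic polynomial is P(z) = 1 - 0.128z - 1.418z^2.
Stationarity requires all roots to lie outside the unit circle, i.e. |z| > 1 for every root.
Set 1 + (-0.128) z + (-1.418) z^2 = 0, i.e. a z^2 + b z + c = 0 with a = -1.418, b = -0.128, c = 1.
Discriminant D = b^2 - 4ac = (-0.128)^2 - 4*(-1.418)*1 = 0.016384 - (-5.672) = 5.688384.
D >= 0, so the roots are real: z = (-b +/- sqrt(D)) / (2a) = (0.128 +/- 2.385033) / (-2.836).
  z_1 = (0.128 + 2.385033) / (-2.836) = -0.8861,   |z_1| = 0.8861.
  z_2 = (0.128 - 2.385033) / (-2.836) = 0.7959,   |z_2| = 0.7959.
Moduli of all roots: 0.8861, 0.7959.
All moduli strictly greater than 1? No.
Verdict: Not stationary.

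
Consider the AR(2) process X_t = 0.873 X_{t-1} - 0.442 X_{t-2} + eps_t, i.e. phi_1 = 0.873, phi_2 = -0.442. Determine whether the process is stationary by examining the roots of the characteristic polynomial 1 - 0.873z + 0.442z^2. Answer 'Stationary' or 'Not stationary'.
\text{Stationary}

The AR(p) characteristic polynomial is P(z) = 1 - 0.873z + 0.442z^2.
Stationarity requires all roots to lie outside the unit circle, i.e. |z| > 1 for every root.
Set 1 + (-0.873) z + (0.442) z^2 = 0, i.e. a z^2 + b z + c = 0 with a = 0.442, b = -0.873, c = 1.
Discriminant D = b^2 - 4ac = (-0.873)^2 - 4*(0.442)*1 = 0.762129 - (1.768) = -1.005871.
D < 0, so the roots are the complex-conjugate pair z = (-b +/- i sqrt(-D)) / (2a) = 0.9876 +/- 1.1345i.
For a conjugate pair |z|^2 = z * conj(z) = (product of roots) = c/a = 1/(0.442) = 2.262443, so |z| = sqrt(2.262443) = 1.5041 for both roots.
Moduli of all roots: 1.5041, 1.5041.
All moduli strictly greater than 1? Yes.
Verdict: Stationary.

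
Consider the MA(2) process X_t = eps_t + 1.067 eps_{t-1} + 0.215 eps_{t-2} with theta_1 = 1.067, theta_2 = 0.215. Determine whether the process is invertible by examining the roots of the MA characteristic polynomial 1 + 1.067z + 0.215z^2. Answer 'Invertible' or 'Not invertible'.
\text{Invertible}

The MA(q) characteristic polynomial is P(z) = 1 + 1.067z + 0.215z^2.
Invertibility requires all roots to lie outside the unit circle, i.e. |z| > 1 for every root.
Set 1 + (1.067) z + (0.215) z^2 = 0, i.e. a z^2 + b z + c = 0 with a = 0.215, b = 1.067, c = 1.
Discriminant D = b^2 - 4ac = (1.067)^2 - 4*(0.215)*1 = 1.138489 - (0.86) = 0.278489.
D >= 0, so the roots are real: z = (-b +/- sqrt(D)) / (2a) = (-1.067 +/- 0.527721) / (0.43).
  z_1 = (-1.067 + 0.527721) / (0.43) = -1.2541,   |z_1| = 1.2541.
  z_2 = (-1.067 - 0.527721) / (0.43) = -3.7087,   |z_2| = 3.7087.
Moduli of all roots: 1.2541, 3.7087.
All moduli strictly greater than 1? Yes.
Verdict: Invertible.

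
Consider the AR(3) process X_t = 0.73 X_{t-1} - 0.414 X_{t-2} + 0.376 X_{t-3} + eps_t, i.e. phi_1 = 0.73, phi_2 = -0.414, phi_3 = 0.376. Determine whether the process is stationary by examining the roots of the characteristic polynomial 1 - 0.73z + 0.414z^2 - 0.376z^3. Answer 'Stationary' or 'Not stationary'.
\text{Stationary}

The AR(p) characteristic polynomial is P(z) = 1 - 0.73z + 0.414z^2 - 0.376z^3.
Stationarity requires all roots to lie outside the unit circle, i.e. |z| > 1 for every root.
Degree 3: look for a simple real root z0 first, then factor out (1 - z/z0) and solve the remaining quadratic.
Testing z0 = 1.25: P(1.25) = 1 + (-0.73)(1.25) + (0.414)(1.25)^2 + (-0.376)(1.25)^3
  = 1 + (-0.9125) + (0.646875) + (-0.734375) = 0.  So z_0 = 1.25 is a root, |z_0| = 1.25.
Divide out the factor (1 - 0.8 z) = (1 - z/z0) (since 1/z0 = 0.8):
  P(z) = (1 - 0.8 z)(1 + (0.07) z + (0.47) z^2)
  [check: z-coef 0.07 - (0.8) = -0.73; z^2-coef 0.47 - (0.8)(0.07) = 0.414; z^3-coef -(0.8)(0.47) = -0.376.]
Remaining roots from the quadratic factor 1 + (0.07) z + (0.47) z^2:
  Set 1 + (0.07) z + (0.47) z^2 = 0, i.e. a z^2 + b z + c = 0 with a = 0.47, b = 0.07, c = 1.
  Discriminant D = b^2 - 4ac = (0.07)^2 - 4*(0.47)*1 = 0.0049 - (1.88) = -1.8751.
  D < 0, so the roots are the complex-conjugate pair z = (-b +/- i sqrt(-D)) / (2a) = -0.0745 +/- 1.4567i.
  For a conjugate pair |z|^2 = z * conj(z) = (product of roots) = c/a = 1/(0.47) = 2.12766, so |z| = sqrt(2.12766) = 1.4586 for both roots.
Moduli of all roots: 1.2500, 1.4586, 1.4586.
All moduli strictly greater than 1? Yes.
Verdict: Stationary.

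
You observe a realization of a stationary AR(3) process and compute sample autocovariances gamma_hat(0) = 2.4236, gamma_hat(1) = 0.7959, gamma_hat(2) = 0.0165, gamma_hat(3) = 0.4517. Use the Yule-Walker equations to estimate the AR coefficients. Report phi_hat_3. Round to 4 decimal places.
\hat\phi_{3} = 0.2510

The Yule-Walker equations for an AR(p) process read, in matrix form,
  Gamma_p phi = r_p,   with   (Gamma_p)_{ij} = gamma(|i - j|),
                       (r_p)_i = gamma(i),   i,j = 1..p.
Substitute the sample gammas (Toeplitz matrix and right-hand side of size 3):
  Gamma_p = [[2.4236, 0.7959, 0.0165], [0.7959, 2.4236, 0.7959], [0.0165, 0.7959, 2.4236]]
  r_p     = [0.7959, 0.0165, 0.4517]
Written out (R1..R3):
  (R1) 2.4236 phi_1 + 0.7959 phi_2 + 0.0165 phi_3 = 0.7959
  (R2) 0.7959 phi_1 + 2.4236 phi_2 + 0.7959 phi_3 = 0.0165
  (R3) 0.0165 phi_1 + 0.7959 phi_2 + 2.4236 phi_3 = 0.4517
Gaussian elimination:
  R2 <- R2 - (0.7959/2.4236) R1 = R2 - (0.328396) R1:  2.16223 phi_2 + 0.790481 phi_3 = -0.24487
  R3 <- R3 - (0.0165/2.4236) R1 = R3 - (0.006808) R1:  0.790481 phi_2 + 2.423488 phi_3 = 0.446281
  R3 <- R3 - (0.790481/2.16223) R2 = R3 - (0.365586) R2:  2.134499 phi_3 = 0.535803
Back-substitution:
  phi_hat_3 = 0.535803 / 2.134499 = 0.25102
  phi_hat_2 = (-0.24487 - (0.790481)(0.25102)) / 2.16223 = -0.205019
  phi_hat_1 = (0.7959 - (0.7959)(-0.205019) - (0.0165)(0.25102)) / 2.4236 = 0.394014
So phi_hat = [0.3940, -0.2050, 0.2510].
Therefore phi_hat_3 = 0.2510.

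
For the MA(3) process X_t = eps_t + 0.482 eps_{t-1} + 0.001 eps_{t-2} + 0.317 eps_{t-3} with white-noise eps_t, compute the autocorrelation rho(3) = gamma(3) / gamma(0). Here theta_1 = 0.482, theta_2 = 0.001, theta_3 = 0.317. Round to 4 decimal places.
\rho(3) = 0.2378

For an MA(q) process with theta_0 = 1, the autocovariance is
  gamma(k) = sigma^2 * sum_{i=0..q-k} theta_i * theta_{i+k},
and rho(k) = gamma(k) / gamma(0). Sigma^2 cancels.
  numerator   = (1)*(0.317) = 0.317.
  denominator = (1)^2 + (0.482)^2 + (0.001)^2 + (0.317)^2 = 1.332814.
  rho(3) = 0.317 / 1.332814 = 0.2378.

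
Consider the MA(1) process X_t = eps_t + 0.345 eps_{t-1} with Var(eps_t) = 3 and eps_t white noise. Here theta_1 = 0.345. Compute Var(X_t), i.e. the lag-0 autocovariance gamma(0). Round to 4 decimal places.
\gamma(0) = 3.3571

For an MA(q) process X_t = eps_t + sum_i theta_i eps_{t-i} with
Var(eps_t) = sigma^2, the variance is
  gamma(0) = sigma^2 * (1 + sum_i theta_i^2).
  sum_i theta_i^2 = (0.345)^2 = 0.119025.
  gamma(0) = 3 * (1 + 0.119025) = 3 * 1.119025 = 3.357075, which rounds to 3.3571.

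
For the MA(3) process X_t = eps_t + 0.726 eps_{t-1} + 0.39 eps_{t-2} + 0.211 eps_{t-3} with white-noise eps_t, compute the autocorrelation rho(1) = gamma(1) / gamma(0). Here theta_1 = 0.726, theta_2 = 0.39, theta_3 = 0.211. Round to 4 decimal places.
\rho(1) = 0.6332

For an MA(q) process with theta_0 = 1, the autocovariance is
  gamma(k) = sigma^2 * sum_{i=0..q-k} theta_i * theta_{i+k},
and rho(k) = gamma(k) / gamma(0). Sigma^2 cancels.
  numerator   = (1)*(0.726) + (0.726)*(0.39) + (0.39)*(0.211) = 1.09143.
  denominator = (1)^2 + (0.726)^2 + (0.39)^2 + (0.211)^2 = 1.723697.
  rho(1) = 1.09143 / 1.723697 = 0.6332.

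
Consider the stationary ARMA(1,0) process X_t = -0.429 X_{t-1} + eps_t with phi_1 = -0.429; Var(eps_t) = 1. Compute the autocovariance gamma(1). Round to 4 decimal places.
\gamma(1) = -0.5258

Multiply the model equation by X_{t-k} and take expectations. With theta_0 = psi_0 = 1 and psi_j the MA(infinity) weights, this gives
  gamma(k) - sum_i phi_i gamma(k-i) = c_k,
  c_k = sigma^2 * sum_{j=k..q} theta_j psi_{j-k}   (c_k = 0 for k > q),
using gamma(-m) = gamma(m).
Pure AR (q = 0): c_0 = sigma^2 = 1, c_k = 0 for k >= 1.
Equations for k = 0 and k = 1 (AR order 1):
  gamma(0) = phi_1 gamma(1) + c_0
  gamma(1) = phi_1 gamma(0) + c_1
Substituting the second into the first: gamma(0) (1 - phi_1^2) = c_0 + phi_1 c_1, so
  gamma(0) = c_0 / (1 - phi_1^2) = 1 / (1 - (-0.429)^2) = 1 / 0.815959 = 1.225552.
  gamma(1) = phi_1 gamma(0) = (-0.429)(1.225552) = -0.525762.
Therefore gamma(1) = -0.5258 (to 4 decimal places).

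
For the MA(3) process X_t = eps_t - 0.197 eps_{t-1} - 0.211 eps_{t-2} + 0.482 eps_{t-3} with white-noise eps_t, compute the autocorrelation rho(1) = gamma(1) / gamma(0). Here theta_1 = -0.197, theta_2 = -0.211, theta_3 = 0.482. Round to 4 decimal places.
\rho(1) = -0.1954

For an MA(q) process with theta_0 = 1, the autocovariance is
  gamma(k) = sigma^2 * sum_{i=0..q-k} theta_i * theta_{i+k},
and rho(k) = gamma(k) / gamma(0). Sigma^2 cancels.
  numerator   = (1)*(-0.197) + (-0.197)*(-0.211) + (-0.211)*(0.482) = -0.257135.
  denominator = (1)^2 + (-0.197)^2 + (-0.211)^2 + (0.482)^2 = 1.315654.
  rho(1) = -0.257135 / 1.315654 = -0.1954.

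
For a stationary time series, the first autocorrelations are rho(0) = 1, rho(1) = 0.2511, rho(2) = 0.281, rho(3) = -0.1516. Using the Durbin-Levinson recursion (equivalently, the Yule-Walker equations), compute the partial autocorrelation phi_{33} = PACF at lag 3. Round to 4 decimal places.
\phi_{33} = -0.2981

The PACF at lag k is phi_{kk}, the last component of the solution
to the Yule-Walker system G_k phi = r_k where
  (G_k)_{ij} = rho(|i - j|), (r_k)_i = rho(i), i,j = 1..k.
Equivalently, Durbin-Levinson gives phi_{kk} iteratively:
  phi_{11} = rho(1)
  phi_{kk} = [rho(k) - sum_{j=1..k-1} phi_{k-1,j} rho(k-j)]
            / [1 - sum_{j=1..k-1} phi_{k-1,j} rho(j)],
  phi_{k,j} = phi_{k-1,j} - phi_{kk} phi_{k-1,k-j},  j = 1..k-1.
Step k = 1:
  phi_11 = rho(1) = 0.2511.
Step k = 2:
  phi_22 = [rho(2) - phi_11 rho(1)] / [1 - phi_11 rho(1)] = [0.281 - (0.2511)(0.2511)] / [1 - (0.2511)(0.2511)]
         = 0.21794879 / 0.93694879 = 0.232615.
  Update: phi_21 = phi_11 - phi_22 phi_11 = 0.2511 - (0.232615)(0.2511) = 0.19269.
Step k = 3:
  phi_33 = [rho(3) - phi_21 rho(2) - phi_22 rho(1)] / [1 - phi_21 rho(1) - phi_22 rho(2)]
    numerator   = -0.1516 - (0.19269)(0.281) - (0.232615)(0.2511) = -0.26415571
    denominator = 1 - (0.19269)(0.2511) - (0.232615)(0.281) = 0.88625053
  phi_33 = -0.26415571 / 0.88625053 = -0.2981.
Therefore phi_{33} = -0.2981.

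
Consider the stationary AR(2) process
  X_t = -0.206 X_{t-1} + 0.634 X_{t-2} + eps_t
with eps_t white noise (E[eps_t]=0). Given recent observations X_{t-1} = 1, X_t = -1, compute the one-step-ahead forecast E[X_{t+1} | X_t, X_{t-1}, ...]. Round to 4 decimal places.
E[X_{t+1} \mid \mathcal F_t] = 0.8400

For an AR(p) model X_t = c + sum_i phi_i X_{t-i} + eps_t, the
one-step-ahead conditional mean is
  E[X_{t+1} | X_t, ...] = c + sum_i phi_i X_{t+1-i}.
Substitute known values:
  E[X_{t+1} | ...] = (-0.206) * (-1) + (0.634) * (1)
                   = 0.8400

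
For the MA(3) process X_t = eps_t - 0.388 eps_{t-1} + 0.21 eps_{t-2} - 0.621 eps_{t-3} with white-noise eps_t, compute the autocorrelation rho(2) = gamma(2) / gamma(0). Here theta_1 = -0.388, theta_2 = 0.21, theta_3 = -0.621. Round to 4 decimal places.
\rho(2) = 0.2854

For an MA(q) process with theta_0 = 1, the autocovariance is
  gamma(k) = sigma^2 * sum_{i=0..q-k} theta_i * theta_{i+k},
and rho(k) = gamma(k) / gamma(0). Sigma^2 cancels.
  numerator   = (1)*(0.21) + (-0.388)*(-0.621) = 0.450948.
  denominator = (1)^2 + (-0.388)^2 + (0.21)^2 + (-0.621)^2 = 1.580285.
  rho(2) = 0.450948 / 1.580285 = 0.2854.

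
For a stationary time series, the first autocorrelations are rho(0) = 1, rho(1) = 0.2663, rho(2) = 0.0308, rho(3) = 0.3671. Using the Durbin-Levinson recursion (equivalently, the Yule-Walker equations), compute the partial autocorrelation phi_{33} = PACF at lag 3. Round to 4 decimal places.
\phi_{33} = 0.3990

The PACF at lag k is phi_{kk}, the last component of the solution
to the Yule-Walker system G_k phi = r_k where
  (G_k)_{ij} = rho(|i - j|), (r_k)_i = rho(i), i,j = 1..k.
Equivalently, Durbin-Levinson gives phi_{kk} iteratively:
  phi_{11} = rho(1)
  phi_{kk} = [rho(k) - sum_{j=1..k-1} phi_{k-1,j} rho(k-j)]
            / [1 - sum_{j=1..k-1} phi_{k-1,j} rho(j)],
  phi_{k,j} = phi_{k-1,j} - phi_{kk} phi_{k-1,k-j},  j = 1..k-1.
Step k = 1:
  phi_11 = rho(1) = 0.2663.
Step k = 2:
  phi_22 = [rho(2) - phi_11 rho(1)] / [1 - phi_11 rho(1)] = [0.0308 - (0.2663)(0.2663)] / [1 - (0.2663)(0.2663)]
         = -0.04011569 / 0.92908431 = -0.043178.
  Update: phi_21 = phi_11 - phi_22 phi_11 = 0.2663 - (-0.043178)(0.2663) = 0.277798.
Step k = 3:
  phi_33 = [rho(3) - phi_21 rho(2) - phi_22 rho(1)] / [1 - phi_21 rho(1) - phi_22 rho(2)]
    numerator   = 0.3671 - (0.277798)(0.0308) - (-0.043178)(0.2663) = 0.37004203
    denominator = 1 - (0.277798)(0.2663) - (-0.043178)(0.0308) = 0.92735221
  phi_33 = 0.37004203 / 0.92735221 = 0.399.
Therefore phi_{33} = 0.3990.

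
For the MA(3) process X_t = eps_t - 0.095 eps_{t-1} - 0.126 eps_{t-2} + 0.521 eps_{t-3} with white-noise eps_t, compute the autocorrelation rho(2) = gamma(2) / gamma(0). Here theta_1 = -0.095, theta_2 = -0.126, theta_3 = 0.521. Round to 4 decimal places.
\rho(2) = -0.1354

For an MA(q) process with theta_0 = 1, the autocovariance is
  gamma(k) = sigma^2 * sum_{i=0..q-k} theta_i * theta_{i+k},
and rho(k) = gamma(k) / gamma(0). Sigma^2 cancels.
  numerator   = (1)*(-0.126) + (-0.095)*(0.521) = -0.175495.
  denominator = (1)^2 + (-0.095)^2 + (-0.126)^2 + (0.521)^2 = 1.296342.
  rho(2) = -0.175495 / 1.296342 = -0.1354.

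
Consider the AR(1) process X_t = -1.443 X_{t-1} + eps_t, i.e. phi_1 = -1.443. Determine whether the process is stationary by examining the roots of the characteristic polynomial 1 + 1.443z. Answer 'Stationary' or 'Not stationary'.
\text{Not stationary}

The AR(p) characteristic polynomial is P(z) = 1 + 1.443z.
Stationarity requires all roots to lie outside the unit circle, i.e. |z| > 1 for every root.
This is linear in z: 1 + (1.443) z = 0  =>  z = -1/(1.443) = -0.693001,  |z| = 0.693001.
Moduli of all roots: 0.6930.
All moduli strictly greater than 1? No.
Verdict: Not stationary.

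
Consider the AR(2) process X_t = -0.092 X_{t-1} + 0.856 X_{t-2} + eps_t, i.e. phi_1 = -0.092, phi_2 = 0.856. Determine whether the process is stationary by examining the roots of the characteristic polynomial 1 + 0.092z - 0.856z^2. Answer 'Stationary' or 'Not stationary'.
\text{Stationary}

The AR(p) characteristic polynomial is P(z) = 1 + 0.092z - 0.856z^2.
Stationarity requires all roots to lie outside the unit circle, i.e. |z| > 1 for every root.
Set 1 + (0.092) z + (-0.856) z^2 = 0, i.e. a z^2 + b z + c = 0 with a = -0.856, b = 0.092, c = 1.
Discriminant D = b^2 - 4ac = (0.092)^2 - 4*(-0.856)*1 = 0.008464 - (-3.424) = 3.432464.
D >= 0, so the roots are real: z = (-b +/- sqrt(D)) / (2a) = (-0.092 +/- 1.852691) / (-1.712).
  z_1 = (-0.092 + 1.852691) / (-1.712) = -1.0284,   |z_1| = 1.0284.
  z_2 = (-0.092 - 1.852691) / (-1.712) = 1.1359,   |z_2| = 1.1359.
Moduli of all roots: 1.0284, 1.1359.
All moduli strictly greater than 1? Yes.
Verdict: Stationary.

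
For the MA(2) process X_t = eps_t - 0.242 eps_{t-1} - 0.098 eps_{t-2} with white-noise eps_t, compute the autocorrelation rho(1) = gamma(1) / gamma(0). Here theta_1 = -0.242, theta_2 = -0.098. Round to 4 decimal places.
\rho(1) = -0.2044

For an MA(q) process with theta_0 = 1, the autocovariance is
  gamma(k) = sigma^2 * sum_{i=0..q-k} theta_i * theta_{i+k},
and rho(k) = gamma(k) / gamma(0). Sigma^2 cancels.
  numerator   = (1)*(-0.242) + (-0.242)*(-0.098) = -0.218284.
  denominator = (1)^2 + (-0.242)^2 + (-0.098)^2 = 1.068168.
  rho(1) = -0.218284 / 1.068168 = -0.2044.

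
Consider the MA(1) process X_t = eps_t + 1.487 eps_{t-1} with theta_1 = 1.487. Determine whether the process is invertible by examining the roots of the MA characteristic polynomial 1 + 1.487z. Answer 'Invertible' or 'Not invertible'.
\text{Not invertible}

The MA(q) characteristic polynomial is P(z) = 1 + 1.487z.
Invertibility requires all roots to lie outside the unit circle, i.e. |z| > 1 for every root.
This is linear in z: 1 + (1.487) z = 0  =>  z = -1/(1.487) = -0.672495,  |z| = 0.672495.
Moduli of all roots: 0.6725.
All moduli strictly greater than 1? No.
Verdict: Not invertible.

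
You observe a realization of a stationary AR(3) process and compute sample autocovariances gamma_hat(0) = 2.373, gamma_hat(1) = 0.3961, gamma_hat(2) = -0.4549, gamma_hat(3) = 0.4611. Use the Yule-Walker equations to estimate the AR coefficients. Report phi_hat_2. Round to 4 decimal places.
\hat\phi_{2} = -0.2860

The Yule-Walker equations for an AR(p) process read, in matrix form,
  Gamma_p phi = r_p,   with   (Gamma_p)_{ij} = gamma(|i - j|),
                       (r_p)_i = gamma(i),   i,j = 1..p.
Substitute the sample gammas (Toeplitz matrix and right-hand side of size 3):
  Gamma_p = [[2.373, 0.3961, -0.4549], [0.3961, 2.373, 0.3961], [-0.4549, 0.3961, 2.373]]
  r_p     = [0.3961, -0.4549, 0.4611]
Written out (R1..R3):
  (R1) 2.373 phi_1 + 0.3961 phi_2 - 0.4549 phi_3 = 0.3961
  (R2) 0.3961 phi_1 + 2.373 phi_2 + 0.3961 phi_3 = -0.4549
  (R3) -0.4549 phi_1 + 0.3961 phi_2 + 2.373 phi_3 = 0.4611
Gaussian elimination:
  R2 <- R2 - (0.3961/2.373) R1 = R2 - (0.16692) R1:  2.306883 phi_2 + 0.472032 phi_3 = -0.521017
  R3 <- R3 - (-0.4549/2.373) R1 = R3 - (-0.191698) R1:  0.472032 phi_2 + 2.285796 phi_3 = 0.537032
  R3 <- R3 - (0.472032/2.306883) R2 = R3 - (0.204619) R2:  2.18921 phi_3 = 0.643642
Back-substitution:
  phi_hat_3 = 0.643642 / 2.18921 = 0.294006
  phi_hat_2 = (-0.521017 - (0.472032)(0.294006)) / 2.306883 = -0.286012
  phi_hat_1 = (0.3961 - (0.3961)(-0.286012) - (-0.4549)(0.294006)) / 2.373 = 0.271021
So phi_hat = [0.2710, -0.2860, 0.2940].
Therefore phi_hat_2 = -0.2860.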